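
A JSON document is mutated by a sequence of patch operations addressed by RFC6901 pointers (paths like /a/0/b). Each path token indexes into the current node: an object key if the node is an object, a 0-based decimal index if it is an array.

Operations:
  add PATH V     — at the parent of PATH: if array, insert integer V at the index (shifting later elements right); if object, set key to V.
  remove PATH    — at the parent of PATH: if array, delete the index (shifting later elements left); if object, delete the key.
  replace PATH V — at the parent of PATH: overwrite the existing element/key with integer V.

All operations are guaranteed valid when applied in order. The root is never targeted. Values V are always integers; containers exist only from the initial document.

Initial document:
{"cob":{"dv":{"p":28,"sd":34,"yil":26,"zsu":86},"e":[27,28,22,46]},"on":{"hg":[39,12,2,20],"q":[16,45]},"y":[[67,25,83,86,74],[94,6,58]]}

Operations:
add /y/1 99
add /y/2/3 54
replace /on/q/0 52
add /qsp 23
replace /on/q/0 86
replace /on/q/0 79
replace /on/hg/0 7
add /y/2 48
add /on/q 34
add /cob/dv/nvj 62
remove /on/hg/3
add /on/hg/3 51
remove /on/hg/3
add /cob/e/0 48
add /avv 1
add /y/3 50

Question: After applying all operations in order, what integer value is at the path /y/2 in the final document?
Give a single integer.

After op 1 (add /y/1 99): {"cob":{"dv":{"p":28,"sd":34,"yil":26,"zsu":86},"e":[27,28,22,46]},"on":{"hg":[39,12,2,20],"q":[16,45]},"y":[[67,25,83,86,74],99,[94,6,58]]}
After op 2 (add /y/2/3 54): {"cob":{"dv":{"p":28,"sd":34,"yil":26,"zsu":86},"e":[27,28,22,46]},"on":{"hg":[39,12,2,20],"q":[16,45]},"y":[[67,25,83,86,74],99,[94,6,58,54]]}
After op 3 (replace /on/q/0 52): {"cob":{"dv":{"p":28,"sd":34,"yil":26,"zsu":86},"e":[27,28,22,46]},"on":{"hg":[39,12,2,20],"q":[52,45]},"y":[[67,25,83,86,74],99,[94,6,58,54]]}
After op 4 (add /qsp 23): {"cob":{"dv":{"p":28,"sd":34,"yil":26,"zsu":86},"e":[27,28,22,46]},"on":{"hg":[39,12,2,20],"q":[52,45]},"qsp":23,"y":[[67,25,83,86,74],99,[94,6,58,54]]}
After op 5 (replace /on/q/0 86): {"cob":{"dv":{"p":28,"sd":34,"yil":26,"zsu":86},"e":[27,28,22,46]},"on":{"hg":[39,12,2,20],"q":[86,45]},"qsp":23,"y":[[67,25,83,86,74],99,[94,6,58,54]]}
After op 6 (replace /on/q/0 79): {"cob":{"dv":{"p":28,"sd":34,"yil":26,"zsu":86},"e":[27,28,22,46]},"on":{"hg":[39,12,2,20],"q":[79,45]},"qsp":23,"y":[[67,25,83,86,74],99,[94,6,58,54]]}
After op 7 (replace /on/hg/0 7): {"cob":{"dv":{"p":28,"sd":34,"yil":26,"zsu":86},"e":[27,28,22,46]},"on":{"hg":[7,12,2,20],"q":[79,45]},"qsp":23,"y":[[67,25,83,86,74],99,[94,6,58,54]]}
After op 8 (add /y/2 48): {"cob":{"dv":{"p":28,"sd":34,"yil":26,"zsu":86},"e":[27,28,22,46]},"on":{"hg":[7,12,2,20],"q":[79,45]},"qsp":23,"y":[[67,25,83,86,74],99,48,[94,6,58,54]]}
After op 9 (add /on/q 34): {"cob":{"dv":{"p":28,"sd":34,"yil":26,"zsu":86},"e":[27,28,22,46]},"on":{"hg":[7,12,2,20],"q":34},"qsp":23,"y":[[67,25,83,86,74],99,48,[94,6,58,54]]}
After op 10 (add /cob/dv/nvj 62): {"cob":{"dv":{"nvj":62,"p":28,"sd":34,"yil":26,"zsu":86},"e":[27,28,22,46]},"on":{"hg":[7,12,2,20],"q":34},"qsp":23,"y":[[67,25,83,86,74],99,48,[94,6,58,54]]}
After op 11 (remove /on/hg/3): {"cob":{"dv":{"nvj":62,"p":28,"sd":34,"yil":26,"zsu":86},"e":[27,28,22,46]},"on":{"hg":[7,12,2],"q":34},"qsp":23,"y":[[67,25,83,86,74],99,48,[94,6,58,54]]}
After op 12 (add /on/hg/3 51): {"cob":{"dv":{"nvj":62,"p":28,"sd":34,"yil":26,"zsu":86},"e":[27,28,22,46]},"on":{"hg":[7,12,2,51],"q":34},"qsp":23,"y":[[67,25,83,86,74],99,48,[94,6,58,54]]}
After op 13 (remove /on/hg/3): {"cob":{"dv":{"nvj":62,"p":28,"sd":34,"yil":26,"zsu":86},"e":[27,28,22,46]},"on":{"hg":[7,12,2],"q":34},"qsp":23,"y":[[67,25,83,86,74],99,48,[94,6,58,54]]}
After op 14 (add /cob/e/0 48): {"cob":{"dv":{"nvj":62,"p":28,"sd":34,"yil":26,"zsu":86},"e":[48,27,28,22,46]},"on":{"hg":[7,12,2],"q":34},"qsp":23,"y":[[67,25,83,86,74],99,48,[94,6,58,54]]}
After op 15 (add /avv 1): {"avv":1,"cob":{"dv":{"nvj":62,"p":28,"sd":34,"yil":26,"zsu":86},"e":[48,27,28,22,46]},"on":{"hg":[7,12,2],"q":34},"qsp":23,"y":[[67,25,83,86,74],99,48,[94,6,58,54]]}
After op 16 (add /y/3 50): {"avv":1,"cob":{"dv":{"nvj":62,"p":28,"sd":34,"yil":26,"zsu":86},"e":[48,27,28,22,46]},"on":{"hg":[7,12,2],"q":34},"qsp":23,"y":[[67,25,83,86,74],99,48,50,[94,6,58,54]]}
Value at /y/2: 48

Answer: 48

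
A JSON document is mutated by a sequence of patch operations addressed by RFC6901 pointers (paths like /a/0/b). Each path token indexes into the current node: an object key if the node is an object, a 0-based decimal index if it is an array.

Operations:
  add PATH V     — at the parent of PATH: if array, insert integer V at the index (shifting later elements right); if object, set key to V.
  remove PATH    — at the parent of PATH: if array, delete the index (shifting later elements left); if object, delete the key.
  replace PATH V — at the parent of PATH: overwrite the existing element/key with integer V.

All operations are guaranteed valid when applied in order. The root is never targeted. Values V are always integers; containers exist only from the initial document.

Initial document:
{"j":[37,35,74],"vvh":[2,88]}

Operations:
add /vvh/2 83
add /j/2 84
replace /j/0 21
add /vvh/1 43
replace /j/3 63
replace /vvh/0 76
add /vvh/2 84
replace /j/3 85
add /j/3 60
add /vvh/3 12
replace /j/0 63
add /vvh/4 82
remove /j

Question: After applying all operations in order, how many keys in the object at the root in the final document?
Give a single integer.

After op 1 (add /vvh/2 83): {"j":[37,35,74],"vvh":[2,88,83]}
After op 2 (add /j/2 84): {"j":[37,35,84,74],"vvh":[2,88,83]}
After op 3 (replace /j/0 21): {"j":[21,35,84,74],"vvh":[2,88,83]}
After op 4 (add /vvh/1 43): {"j":[21,35,84,74],"vvh":[2,43,88,83]}
After op 5 (replace /j/3 63): {"j":[21,35,84,63],"vvh":[2,43,88,83]}
After op 6 (replace /vvh/0 76): {"j":[21,35,84,63],"vvh":[76,43,88,83]}
After op 7 (add /vvh/2 84): {"j":[21,35,84,63],"vvh":[76,43,84,88,83]}
After op 8 (replace /j/3 85): {"j":[21,35,84,85],"vvh":[76,43,84,88,83]}
After op 9 (add /j/3 60): {"j":[21,35,84,60,85],"vvh":[76,43,84,88,83]}
After op 10 (add /vvh/3 12): {"j":[21,35,84,60,85],"vvh":[76,43,84,12,88,83]}
After op 11 (replace /j/0 63): {"j":[63,35,84,60,85],"vvh":[76,43,84,12,88,83]}
After op 12 (add /vvh/4 82): {"j":[63,35,84,60,85],"vvh":[76,43,84,12,82,88,83]}
After op 13 (remove /j): {"vvh":[76,43,84,12,82,88,83]}
Size at the root: 1

Answer: 1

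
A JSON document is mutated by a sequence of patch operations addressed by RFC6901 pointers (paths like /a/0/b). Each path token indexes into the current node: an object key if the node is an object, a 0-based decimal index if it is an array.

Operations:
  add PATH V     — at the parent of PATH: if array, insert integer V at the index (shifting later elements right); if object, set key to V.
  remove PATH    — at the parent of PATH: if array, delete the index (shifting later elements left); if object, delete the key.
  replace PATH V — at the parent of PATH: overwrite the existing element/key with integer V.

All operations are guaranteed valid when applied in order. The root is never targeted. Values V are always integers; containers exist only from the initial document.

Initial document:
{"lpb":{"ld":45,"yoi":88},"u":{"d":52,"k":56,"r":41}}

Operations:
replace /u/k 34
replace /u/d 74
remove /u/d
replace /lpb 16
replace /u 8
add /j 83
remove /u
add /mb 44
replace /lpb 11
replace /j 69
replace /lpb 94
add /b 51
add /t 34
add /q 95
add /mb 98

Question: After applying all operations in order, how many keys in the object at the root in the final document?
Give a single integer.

After op 1 (replace /u/k 34): {"lpb":{"ld":45,"yoi":88},"u":{"d":52,"k":34,"r":41}}
After op 2 (replace /u/d 74): {"lpb":{"ld":45,"yoi":88},"u":{"d":74,"k":34,"r":41}}
After op 3 (remove /u/d): {"lpb":{"ld":45,"yoi":88},"u":{"k":34,"r":41}}
After op 4 (replace /lpb 16): {"lpb":16,"u":{"k":34,"r":41}}
After op 5 (replace /u 8): {"lpb":16,"u":8}
After op 6 (add /j 83): {"j":83,"lpb":16,"u":8}
After op 7 (remove /u): {"j":83,"lpb":16}
After op 8 (add /mb 44): {"j":83,"lpb":16,"mb":44}
After op 9 (replace /lpb 11): {"j":83,"lpb":11,"mb":44}
After op 10 (replace /j 69): {"j":69,"lpb":11,"mb":44}
After op 11 (replace /lpb 94): {"j":69,"lpb":94,"mb":44}
After op 12 (add /b 51): {"b":51,"j":69,"lpb":94,"mb":44}
After op 13 (add /t 34): {"b":51,"j":69,"lpb":94,"mb":44,"t":34}
After op 14 (add /q 95): {"b":51,"j":69,"lpb":94,"mb":44,"q":95,"t":34}
After op 15 (add /mb 98): {"b":51,"j":69,"lpb":94,"mb":98,"q":95,"t":34}
Size at the root: 6

Answer: 6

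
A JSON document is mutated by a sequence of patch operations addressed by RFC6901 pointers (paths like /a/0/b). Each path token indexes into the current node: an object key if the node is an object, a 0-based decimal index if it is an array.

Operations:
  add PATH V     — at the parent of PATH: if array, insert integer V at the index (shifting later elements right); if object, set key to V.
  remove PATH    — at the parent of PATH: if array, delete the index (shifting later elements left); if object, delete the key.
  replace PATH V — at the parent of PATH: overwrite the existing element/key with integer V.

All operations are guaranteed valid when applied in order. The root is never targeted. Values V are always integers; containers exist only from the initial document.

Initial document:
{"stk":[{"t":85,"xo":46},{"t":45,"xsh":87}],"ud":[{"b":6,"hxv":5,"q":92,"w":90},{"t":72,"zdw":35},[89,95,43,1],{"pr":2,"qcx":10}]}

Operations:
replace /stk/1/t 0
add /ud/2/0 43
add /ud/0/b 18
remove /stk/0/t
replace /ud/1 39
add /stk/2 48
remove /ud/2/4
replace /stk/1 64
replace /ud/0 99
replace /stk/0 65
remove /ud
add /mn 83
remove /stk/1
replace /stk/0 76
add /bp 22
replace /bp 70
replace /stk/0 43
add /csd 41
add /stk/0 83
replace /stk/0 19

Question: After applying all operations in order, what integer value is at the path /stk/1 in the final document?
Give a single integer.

Answer: 43

Derivation:
After op 1 (replace /stk/1/t 0): {"stk":[{"t":85,"xo":46},{"t":0,"xsh":87}],"ud":[{"b":6,"hxv":5,"q":92,"w":90},{"t":72,"zdw":35},[89,95,43,1],{"pr":2,"qcx":10}]}
After op 2 (add /ud/2/0 43): {"stk":[{"t":85,"xo":46},{"t":0,"xsh":87}],"ud":[{"b":6,"hxv":5,"q":92,"w":90},{"t":72,"zdw":35},[43,89,95,43,1],{"pr":2,"qcx":10}]}
After op 3 (add /ud/0/b 18): {"stk":[{"t":85,"xo":46},{"t":0,"xsh":87}],"ud":[{"b":18,"hxv":5,"q":92,"w":90},{"t":72,"zdw":35},[43,89,95,43,1],{"pr":2,"qcx":10}]}
After op 4 (remove /stk/0/t): {"stk":[{"xo":46},{"t":0,"xsh":87}],"ud":[{"b":18,"hxv":5,"q":92,"w":90},{"t":72,"zdw":35},[43,89,95,43,1],{"pr":2,"qcx":10}]}
After op 5 (replace /ud/1 39): {"stk":[{"xo":46},{"t":0,"xsh":87}],"ud":[{"b":18,"hxv":5,"q":92,"w":90},39,[43,89,95,43,1],{"pr":2,"qcx":10}]}
After op 6 (add /stk/2 48): {"stk":[{"xo":46},{"t":0,"xsh":87},48],"ud":[{"b":18,"hxv":5,"q":92,"w":90},39,[43,89,95,43,1],{"pr":2,"qcx":10}]}
After op 7 (remove /ud/2/4): {"stk":[{"xo":46},{"t":0,"xsh":87},48],"ud":[{"b":18,"hxv":5,"q":92,"w":90},39,[43,89,95,43],{"pr":2,"qcx":10}]}
After op 8 (replace /stk/1 64): {"stk":[{"xo":46},64,48],"ud":[{"b":18,"hxv":5,"q":92,"w":90},39,[43,89,95,43],{"pr":2,"qcx":10}]}
After op 9 (replace /ud/0 99): {"stk":[{"xo":46},64,48],"ud":[99,39,[43,89,95,43],{"pr":2,"qcx":10}]}
After op 10 (replace /stk/0 65): {"stk":[65,64,48],"ud":[99,39,[43,89,95,43],{"pr":2,"qcx":10}]}
After op 11 (remove /ud): {"stk":[65,64,48]}
After op 12 (add /mn 83): {"mn":83,"stk":[65,64,48]}
After op 13 (remove /stk/1): {"mn":83,"stk":[65,48]}
After op 14 (replace /stk/0 76): {"mn":83,"stk":[76,48]}
After op 15 (add /bp 22): {"bp":22,"mn":83,"stk":[76,48]}
After op 16 (replace /bp 70): {"bp":70,"mn":83,"stk":[76,48]}
After op 17 (replace /stk/0 43): {"bp":70,"mn":83,"stk":[43,48]}
After op 18 (add /csd 41): {"bp":70,"csd":41,"mn":83,"stk":[43,48]}
After op 19 (add /stk/0 83): {"bp":70,"csd":41,"mn":83,"stk":[83,43,48]}
After op 20 (replace /stk/0 19): {"bp":70,"csd":41,"mn":83,"stk":[19,43,48]}
Value at /stk/1: 43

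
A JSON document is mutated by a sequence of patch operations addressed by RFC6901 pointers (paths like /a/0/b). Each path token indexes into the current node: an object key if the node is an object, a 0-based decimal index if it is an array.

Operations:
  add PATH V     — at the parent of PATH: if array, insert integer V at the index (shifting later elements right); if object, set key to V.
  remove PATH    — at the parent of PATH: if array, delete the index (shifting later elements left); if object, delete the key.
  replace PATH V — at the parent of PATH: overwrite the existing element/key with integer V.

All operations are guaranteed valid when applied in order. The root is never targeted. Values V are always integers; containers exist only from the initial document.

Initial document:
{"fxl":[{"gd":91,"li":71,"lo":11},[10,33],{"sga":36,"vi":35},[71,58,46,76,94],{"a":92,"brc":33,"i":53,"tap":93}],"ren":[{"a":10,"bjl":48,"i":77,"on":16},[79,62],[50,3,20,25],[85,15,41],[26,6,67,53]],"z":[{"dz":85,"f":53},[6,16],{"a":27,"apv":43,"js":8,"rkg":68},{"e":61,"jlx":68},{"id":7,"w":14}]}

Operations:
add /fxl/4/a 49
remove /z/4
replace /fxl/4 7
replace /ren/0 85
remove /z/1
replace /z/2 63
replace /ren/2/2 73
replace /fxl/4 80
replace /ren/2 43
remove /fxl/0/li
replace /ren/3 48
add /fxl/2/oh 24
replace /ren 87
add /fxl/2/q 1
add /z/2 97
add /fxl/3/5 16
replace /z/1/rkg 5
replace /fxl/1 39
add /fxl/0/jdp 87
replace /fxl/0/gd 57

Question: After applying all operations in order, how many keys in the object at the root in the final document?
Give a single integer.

After op 1 (add /fxl/4/a 49): {"fxl":[{"gd":91,"li":71,"lo":11},[10,33],{"sga":36,"vi":35},[71,58,46,76,94],{"a":49,"brc":33,"i":53,"tap":93}],"ren":[{"a":10,"bjl":48,"i":77,"on":16},[79,62],[50,3,20,25],[85,15,41],[26,6,67,53]],"z":[{"dz":85,"f":53},[6,16],{"a":27,"apv":43,"js":8,"rkg":68},{"e":61,"jlx":68},{"id":7,"w":14}]}
After op 2 (remove /z/4): {"fxl":[{"gd":91,"li":71,"lo":11},[10,33],{"sga":36,"vi":35},[71,58,46,76,94],{"a":49,"brc":33,"i":53,"tap":93}],"ren":[{"a":10,"bjl":48,"i":77,"on":16},[79,62],[50,3,20,25],[85,15,41],[26,6,67,53]],"z":[{"dz":85,"f":53},[6,16],{"a":27,"apv":43,"js":8,"rkg":68},{"e":61,"jlx":68}]}
After op 3 (replace /fxl/4 7): {"fxl":[{"gd":91,"li":71,"lo":11},[10,33],{"sga":36,"vi":35},[71,58,46,76,94],7],"ren":[{"a":10,"bjl":48,"i":77,"on":16},[79,62],[50,3,20,25],[85,15,41],[26,6,67,53]],"z":[{"dz":85,"f":53},[6,16],{"a":27,"apv":43,"js":8,"rkg":68},{"e":61,"jlx":68}]}
After op 4 (replace /ren/0 85): {"fxl":[{"gd":91,"li":71,"lo":11},[10,33],{"sga":36,"vi":35},[71,58,46,76,94],7],"ren":[85,[79,62],[50,3,20,25],[85,15,41],[26,6,67,53]],"z":[{"dz":85,"f":53},[6,16],{"a":27,"apv":43,"js":8,"rkg":68},{"e":61,"jlx":68}]}
After op 5 (remove /z/1): {"fxl":[{"gd":91,"li":71,"lo":11},[10,33],{"sga":36,"vi":35},[71,58,46,76,94],7],"ren":[85,[79,62],[50,3,20,25],[85,15,41],[26,6,67,53]],"z":[{"dz":85,"f":53},{"a":27,"apv":43,"js":8,"rkg":68},{"e":61,"jlx":68}]}
After op 6 (replace /z/2 63): {"fxl":[{"gd":91,"li":71,"lo":11},[10,33],{"sga":36,"vi":35},[71,58,46,76,94],7],"ren":[85,[79,62],[50,3,20,25],[85,15,41],[26,6,67,53]],"z":[{"dz":85,"f":53},{"a":27,"apv":43,"js":8,"rkg":68},63]}
After op 7 (replace /ren/2/2 73): {"fxl":[{"gd":91,"li":71,"lo":11},[10,33],{"sga":36,"vi":35},[71,58,46,76,94],7],"ren":[85,[79,62],[50,3,73,25],[85,15,41],[26,6,67,53]],"z":[{"dz":85,"f":53},{"a":27,"apv":43,"js":8,"rkg":68},63]}
After op 8 (replace /fxl/4 80): {"fxl":[{"gd":91,"li":71,"lo":11},[10,33],{"sga":36,"vi":35},[71,58,46,76,94],80],"ren":[85,[79,62],[50,3,73,25],[85,15,41],[26,6,67,53]],"z":[{"dz":85,"f":53},{"a":27,"apv":43,"js":8,"rkg":68},63]}
After op 9 (replace /ren/2 43): {"fxl":[{"gd":91,"li":71,"lo":11},[10,33],{"sga":36,"vi":35},[71,58,46,76,94],80],"ren":[85,[79,62],43,[85,15,41],[26,6,67,53]],"z":[{"dz":85,"f":53},{"a":27,"apv":43,"js":8,"rkg":68},63]}
After op 10 (remove /fxl/0/li): {"fxl":[{"gd":91,"lo":11},[10,33],{"sga":36,"vi":35},[71,58,46,76,94],80],"ren":[85,[79,62],43,[85,15,41],[26,6,67,53]],"z":[{"dz":85,"f":53},{"a":27,"apv":43,"js":8,"rkg":68},63]}
After op 11 (replace /ren/3 48): {"fxl":[{"gd":91,"lo":11},[10,33],{"sga":36,"vi":35},[71,58,46,76,94],80],"ren":[85,[79,62],43,48,[26,6,67,53]],"z":[{"dz":85,"f":53},{"a":27,"apv":43,"js":8,"rkg":68},63]}
After op 12 (add /fxl/2/oh 24): {"fxl":[{"gd":91,"lo":11},[10,33],{"oh":24,"sga":36,"vi":35},[71,58,46,76,94],80],"ren":[85,[79,62],43,48,[26,6,67,53]],"z":[{"dz":85,"f":53},{"a":27,"apv":43,"js":8,"rkg":68},63]}
After op 13 (replace /ren 87): {"fxl":[{"gd":91,"lo":11},[10,33],{"oh":24,"sga":36,"vi":35},[71,58,46,76,94],80],"ren":87,"z":[{"dz":85,"f":53},{"a":27,"apv":43,"js":8,"rkg":68},63]}
After op 14 (add /fxl/2/q 1): {"fxl":[{"gd":91,"lo":11},[10,33],{"oh":24,"q":1,"sga":36,"vi":35},[71,58,46,76,94],80],"ren":87,"z":[{"dz":85,"f":53},{"a":27,"apv":43,"js":8,"rkg":68},63]}
After op 15 (add /z/2 97): {"fxl":[{"gd":91,"lo":11},[10,33],{"oh":24,"q":1,"sga":36,"vi":35},[71,58,46,76,94],80],"ren":87,"z":[{"dz":85,"f":53},{"a":27,"apv":43,"js":8,"rkg":68},97,63]}
After op 16 (add /fxl/3/5 16): {"fxl":[{"gd":91,"lo":11},[10,33],{"oh":24,"q":1,"sga":36,"vi":35},[71,58,46,76,94,16],80],"ren":87,"z":[{"dz":85,"f":53},{"a":27,"apv":43,"js":8,"rkg":68},97,63]}
After op 17 (replace /z/1/rkg 5): {"fxl":[{"gd":91,"lo":11},[10,33],{"oh":24,"q":1,"sga":36,"vi":35},[71,58,46,76,94,16],80],"ren":87,"z":[{"dz":85,"f":53},{"a":27,"apv":43,"js":8,"rkg":5},97,63]}
After op 18 (replace /fxl/1 39): {"fxl":[{"gd":91,"lo":11},39,{"oh":24,"q":1,"sga":36,"vi":35},[71,58,46,76,94,16],80],"ren":87,"z":[{"dz":85,"f":53},{"a":27,"apv":43,"js":8,"rkg":5},97,63]}
After op 19 (add /fxl/0/jdp 87): {"fxl":[{"gd":91,"jdp":87,"lo":11},39,{"oh":24,"q":1,"sga":36,"vi":35},[71,58,46,76,94,16],80],"ren":87,"z":[{"dz":85,"f":53},{"a":27,"apv":43,"js":8,"rkg":5},97,63]}
After op 20 (replace /fxl/0/gd 57): {"fxl":[{"gd":57,"jdp":87,"lo":11},39,{"oh":24,"q":1,"sga":36,"vi":35},[71,58,46,76,94,16],80],"ren":87,"z":[{"dz":85,"f":53},{"a":27,"apv":43,"js":8,"rkg":5},97,63]}
Size at the root: 3

Answer: 3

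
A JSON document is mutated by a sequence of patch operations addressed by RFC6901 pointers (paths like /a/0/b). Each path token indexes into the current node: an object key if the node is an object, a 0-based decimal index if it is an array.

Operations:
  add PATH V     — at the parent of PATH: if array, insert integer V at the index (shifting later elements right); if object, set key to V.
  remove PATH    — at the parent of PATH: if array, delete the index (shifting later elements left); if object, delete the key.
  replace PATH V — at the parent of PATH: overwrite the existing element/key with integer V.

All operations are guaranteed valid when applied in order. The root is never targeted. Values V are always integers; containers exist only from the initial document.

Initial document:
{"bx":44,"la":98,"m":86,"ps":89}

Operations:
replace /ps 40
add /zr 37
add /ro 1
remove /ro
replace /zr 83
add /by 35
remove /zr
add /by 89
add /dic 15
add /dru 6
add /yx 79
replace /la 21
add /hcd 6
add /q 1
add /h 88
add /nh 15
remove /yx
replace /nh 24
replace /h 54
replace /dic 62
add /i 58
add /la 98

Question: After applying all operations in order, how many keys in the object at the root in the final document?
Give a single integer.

Answer: 12

Derivation:
After op 1 (replace /ps 40): {"bx":44,"la":98,"m":86,"ps":40}
After op 2 (add /zr 37): {"bx":44,"la":98,"m":86,"ps":40,"zr":37}
After op 3 (add /ro 1): {"bx":44,"la":98,"m":86,"ps":40,"ro":1,"zr":37}
After op 4 (remove /ro): {"bx":44,"la":98,"m":86,"ps":40,"zr":37}
After op 5 (replace /zr 83): {"bx":44,"la":98,"m":86,"ps":40,"zr":83}
After op 6 (add /by 35): {"bx":44,"by":35,"la":98,"m":86,"ps":40,"zr":83}
After op 7 (remove /zr): {"bx":44,"by":35,"la":98,"m":86,"ps":40}
After op 8 (add /by 89): {"bx":44,"by":89,"la":98,"m":86,"ps":40}
After op 9 (add /dic 15): {"bx":44,"by":89,"dic":15,"la":98,"m":86,"ps":40}
After op 10 (add /dru 6): {"bx":44,"by":89,"dic":15,"dru":6,"la":98,"m":86,"ps":40}
After op 11 (add /yx 79): {"bx":44,"by":89,"dic":15,"dru":6,"la":98,"m":86,"ps":40,"yx":79}
After op 12 (replace /la 21): {"bx":44,"by":89,"dic":15,"dru":6,"la":21,"m":86,"ps":40,"yx":79}
After op 13 (add /hcd 6): {"bx":44,"by":89,"dic":15,"dru":6,"hcd":6,"la":21,"m":86,"ps":40,"yx":79}
After op 14 (add /q 1): {"bx":44,"by":89,"dic":15,"dru":6,"hcd":6,"la":21,"m":86,"ps":40,"q":1,"yx":79}
After op 15 (add /h 88): {"bx":44,"by":89,"dic":15,"dru":6,"h":88,"hcd":6,"la":21,"m":86,"ps":40,"q":1,"yx":79}
After op 16 (add /nh 15): {"bx":44,"by":89,"dic":15,"dru":6,"h":88,"hcd":6,"la":21,"m":86,"nh":15,"ps":40,"q":1,"yx":79}
After op 17 (remove /yx): {"bx":44,"by":89,"dic":15,"dru":6,"h":88,"hcd":6,"la":21,"m":86,"nh":15,"ps":40,"q":1}
After op 18 (replace /nh 24): {"bx":44,"by":89,"dic":15,"dru":6,"h":88,"hcd":6,"la":21,"m":86,"nh":24,"ps":40,"q":1}
After op 19 (replace /h 54): {"bx":44,"by":89,"dic":15,"dru":6,"h":54,"hcd":6,"la":21,"m":86,"nh":24,"ps":40,"q":1}
After op 20 (replace /dic 62): {"bx":44,"by":89,"dic":62,"dru":6,"h":54,"hcd":6,"la":21,"m":86,"nh":24,"ps":40,"q":1}
After op 21 (add /i 58): {"bx":44,"by":89,"dic":62,"dru":6,"h":54,"hcd":6,"i":58,"la":21,"m":86,"nh":24,"ps":40,"q":1}
After op 22 (add /la 98): {"bx":44,"by":89,"dic":62,"dru":6,"h":54,"hcd":6,"i":58,"la":98,"m":86,"nh":24,"ps":40,"q":1}
Size at the root: 12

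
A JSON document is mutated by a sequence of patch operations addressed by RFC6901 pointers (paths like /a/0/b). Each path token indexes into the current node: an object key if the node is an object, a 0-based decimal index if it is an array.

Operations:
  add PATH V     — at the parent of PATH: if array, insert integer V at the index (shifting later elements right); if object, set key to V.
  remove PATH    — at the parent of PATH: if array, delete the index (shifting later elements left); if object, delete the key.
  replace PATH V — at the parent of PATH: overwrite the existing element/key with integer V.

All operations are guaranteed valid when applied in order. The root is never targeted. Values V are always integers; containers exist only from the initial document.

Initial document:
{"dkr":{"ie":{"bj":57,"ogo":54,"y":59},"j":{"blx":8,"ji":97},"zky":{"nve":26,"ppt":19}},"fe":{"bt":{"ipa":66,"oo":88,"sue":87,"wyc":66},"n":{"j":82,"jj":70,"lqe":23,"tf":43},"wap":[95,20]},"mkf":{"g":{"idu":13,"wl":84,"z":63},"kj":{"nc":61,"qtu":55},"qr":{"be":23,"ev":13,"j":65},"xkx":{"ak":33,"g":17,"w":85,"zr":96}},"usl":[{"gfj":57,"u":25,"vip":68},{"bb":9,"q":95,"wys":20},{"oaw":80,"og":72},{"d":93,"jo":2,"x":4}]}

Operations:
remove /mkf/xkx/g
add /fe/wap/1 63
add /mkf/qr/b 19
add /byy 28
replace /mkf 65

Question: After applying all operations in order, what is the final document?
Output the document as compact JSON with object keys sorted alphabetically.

Answer: {"byy":28,"dkr":{"ie":{"bj":57,"ogo":54,"y":59},"j":{"blx":8,"ji":97},"zky":{"nve":26,"ppt":19}},"fe":{"bt":{"ipa":66,"oo":88,"sue":87,"wyc":66},"n":{"j":82,"jj":70,"lqe":23,"tf":43},"wap":[95,63,20]},"mkf":65,"usl":[{"gfj":57,"u":25,"vip":68},{"bb":9,"q":95,"wys":20},{"oaw":80,"og":72},{"d":93,"jo":2,"x":4}]}

Derivation:
After op 1 (remove /mkf/xkx/g): {"dkr":{"ie":{"bj":57,"ogo":54,"y":59},"j":{"blx":8,"ji":97},"zky":{"nve":26,"ppt":19}},"fe":{"bt":{"ipa":66,"oo":88,"sue":87,"wyc":66},"n":{"j":82,"jj":70,"lqe":23,"tf":43},"wap":[95,20]},"mkf":{"g":{"idu":13,"wl":84,"z":63},"kj":{"nc":61,"qtu":55},"qr":{"be":23,"ev":13,"j":65},"xkx":{"ak":33,"w":85,"zr":96}},"usl":[{"gfj":57,"u":25,"vip":68},{"bb":9,"q":95,"wys":20},{"oaw":80,"og":72},{"d":93,"jo":2,"x":4}]}
After op 2 (add /fe/wap/1 63): {"dkr":{"ie":{"bj":57,"ogo":54,"y":59},"j":{"blx":8,"ji":97},"zky":{"nve":26,"ppt":19}},"fe":{"bt":{"ipa":66,"oo":88,"sue":87,"wyc":66},"n":{"j":82,"jj":70,"lqe":23,"tf":43},"wap":[95,63,20]},"mkf":{"g":{"idu":13,"wl":84,"z":63},"kj":{"nc":61,"qtu":55},"qr":{"be":23,"ev":13,"j":65},"xkx":{"ak":33,"w":85,"zr":96}},"usl":[{"gfj":57,"u":25,"vip":68},{"bb":9,"q":95,"wys":20},{"oaw":80,"og":72},{"d":93,"jo":2,"x":4}]}
After op 3 (add /mkf/qr/b 19): {"dkr":{"ie":{"bj":57,"ogo":54,"y":59},"j":{"blx":8,"ji":97},"zky":{"nve":26,"ppt":19}},"fe":{"bt":{"ipa":66,"oo":88,"sue":87,"wyc":66},"n":{"j":82,"jj":70,"lqe":23,"tf":43},"wap":[95,63,20]},"mkf":{"g":{"idu":13,"wl":84,"z":63},"kj":{"nc":61,"qtu":55},"qr":{"b":19,"be":23,"ev":13,"j":65},"xkx":{"ak":33,"w":85,"zr":96}},"usl":[{"gfj":57,"u":25,"vip":68},{"bb":9,"q":95,"wys":20},{"oaw":80,"og":72},{"d":93,"jo":2,"x":4}]}
After op 4 (add /byy 28): {"byy":28,"dkr":{"ie":{"bj":57,"ogo":54,"y":59},"j":{"blx":8,"ji":97},"zky":{"nve":26,"ppt":19}},"fe":{"bt":{"ipa":66,"oo":88,"sue":87,"wyc":66},"n":{"j":82,"jj":70,"lqe":23,"tf":43},"wap":[95,63,20]},"mkf":{"g":{"idu":13,"wl":84,"z":63},"kj":{"nc":61,"qtu":55},"qr":{"b":19,"be":23,"ev":13,"j":65},"xkx":{"ak":33,"w":85,"zr":96}},"usl":[{"gfj":57,"u":25,"vip":68},{"bb":9,"q":95,"wys":20},{"oaw":80,"og":72},{"d":93,"jo":2,"x":4}]}
After op 5 (replace /mkf 65): {"byy":28,"dkr":{"ie":{"bj":57,"ogo":54,"y":59},"j":{"blx":8,"ji":97},"zky":{"nve":26,"ppt":19}},"fe":{"bt":{"ipa":66,"oo":88,"sue":87,"wyc":66},"n":{"j":82,"jj":70,"lqe":23,"tf":43},"wap":[95,63,20]},"mkf":65,"usl":[{"gfj":57,"u":25,"vip":68},{"bb":9,"q":95,"wys":20},{"oaw":80,"og":72},{"d":93,"jo":2,"x":4}]}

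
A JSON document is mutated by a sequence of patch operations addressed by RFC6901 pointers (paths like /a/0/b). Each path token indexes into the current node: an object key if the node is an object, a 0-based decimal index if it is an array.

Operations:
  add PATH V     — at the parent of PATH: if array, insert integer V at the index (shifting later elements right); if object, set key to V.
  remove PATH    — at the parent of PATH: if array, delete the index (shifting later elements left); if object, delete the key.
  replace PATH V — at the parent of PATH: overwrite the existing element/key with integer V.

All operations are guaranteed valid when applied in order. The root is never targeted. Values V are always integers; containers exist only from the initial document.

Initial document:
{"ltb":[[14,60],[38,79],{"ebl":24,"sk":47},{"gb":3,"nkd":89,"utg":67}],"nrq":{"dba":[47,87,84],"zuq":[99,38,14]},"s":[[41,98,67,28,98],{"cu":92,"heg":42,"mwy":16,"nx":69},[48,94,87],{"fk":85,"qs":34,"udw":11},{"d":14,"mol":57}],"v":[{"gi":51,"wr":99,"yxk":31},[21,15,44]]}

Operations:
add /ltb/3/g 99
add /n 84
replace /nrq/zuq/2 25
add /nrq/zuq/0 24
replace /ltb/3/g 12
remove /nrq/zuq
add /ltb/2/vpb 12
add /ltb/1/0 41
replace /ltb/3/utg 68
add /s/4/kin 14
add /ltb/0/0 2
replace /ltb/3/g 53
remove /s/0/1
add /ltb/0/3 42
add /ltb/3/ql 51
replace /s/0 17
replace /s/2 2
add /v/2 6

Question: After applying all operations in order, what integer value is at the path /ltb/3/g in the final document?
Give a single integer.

Answer: 53

Derivation:
After op 1 (add /ltb/3/g 99): {"ltb":[[14,60],[38,79],{"ebl":24,"sk":47},{"g":99,"gb":3,"nkd":89,"utg":67}],"nrq":{"dba":[47,87,84],"zuq":[99,38,14]},"s":[[41,98,67,28,98],{"cu":92,"heg":42,"mwy":16,"nx":69},[48,94,87],{"fk":85,"qs":34,"udw":11},{"d":14,"mol":57}],"v":[{"gi":51,"wr":99,"yxk":31},[21,15,44]]}
After op 2 (add /n 84): {"ltb":[[14,60],[38,79],{"ebl":24,"sk":47},{"g":99,"gb":3,"nkd":89,"utg":67}],"n":84,"nrq":{"dba":[47,87,84],"zuq":[99,38,14]},"s":[[41,98,67,28,98],{"cu":92,"heg":42,"mwy":16,"nx":69},[48,94,87],{"fk":85,"qs":34,"udw":11},{"d":14,"mol":57}],"v":[{"gi":51,"wr":99,"yxk":31},[21,15,44]]}
After op 3 (replace /nrq/zuq/2 25): {"ltb":[[14,60],[38,79],{"ebl":24,"sk":47},{"g":99,"gb":3,"nkd":89,"utg":67}],"n":84,"nrq":{"dba":[47,87,84],"zuq":[99,38,25]},"s":[[41,98,67,28,98],{"cu":92,"heg":42,"mwy":16,"nx":69},[48,94,87],{"fk":85,"qs":34,"udw":11},{"d":14,"mol":57}],"v":[{"gi":51,"wr":99,"yxk":31},[21,15,44]]}
After op 4 (add /nrq/zuq/0 24): {"ltb":[[14,60],[38,79],{"ebl":24,"sk":47},{"g":99,"gb":3,"nkd":89,"utg":67}],"n":84,"nrq":{"dba":[47,87,84],"zuq":[24,99,38,25]},"s":[[41,98,67,28,98],{"cu":92,"heg":42,"mwy":16,"nx":69},[48,94,87],{"fk":85,"qs":34,"udw":11},{"d":14,"mol":57}],"v":[{"gi":51,"wr":99,"yxk":31},[21,15,44]]}
After op 5 (replace /ltb/3/g 12): {"ltb":[[14,60],[38,79],{"ebl":24,"sk":47},{"g":12,"gb":3,"nkd":89,"utg":67}],"n":84,"nrq":{"dba":[47,87,84],"zuq":[24,99,38,25]},"s":[[41,98,67,28,98],{"cu":92,"heg":42,"mwy":16,"nx":69},[48,94,87],{"fk":85,"qs":34,"udw":11},{"d":14,"mol":57}],"v":[{"gi":51,"wr":99,"yxk":31},[21,15,44]]}
After op 6 (remove /nrq/zuq): {"ltb":[[14,60],[38,79],{"ebl":24,"sk":47},{"g":12,"gb":3,"nkd":89,"utg":67}],"n":84,"nrq":{"dba":[47,87,84]},"s":[[41,98,67,28,98],{"cu":92,"heg":42,"mwy":16,"nx":69},[48,94,87],{"fk":85,"qs":34,"udw":11},{"d":14,"mol":57}],"v":[{"gi":51,"wr":99,"yxk":31},[21,15,44]]}
After op 7 (add /ltb/2/vpb 12): {"ltb":[[14,60],[38,79],{"ebl":24,"sk":47,"vpb":12},{"g":12,"gb":3,"nkd":89,"utg":67}],"n":84,"nrq":{"dba":[47,87,84]},"s":[[41,98,67,28,98],{"cu":92,"heg":42,"mwy":16,"nx":69},[48,94,87],{"fk":85,"qs":34,"udw":11},{"d":14,"mol":57}],"v":[{"gi":51,"wr":99,"yxk":31},[21,15,44]]}
After op 8 (add /ltb/1/0 41): {"ltb":[[14,60],[41,38,79],{"ebl":24,"sk":47,"vpb":12},{"g":12,"gb":3,"nkd":89,"utg":67}],"n":84,"nrq":{"dba":[47,87,84]},"s":[[41,98,67,28,98],{"cu":92,"heg":42,"mwy":16,"nx":69},[48,94,87],{"fk":85,"qs":34,"udw":11},{"d":14,"mol":57}],"v":[{"gi":51,"wr":99,"yxk":31},[21,15,44]]}
After op 9 (replace /ltb/3/utg 68): {"ltb":[[14,60],[41,38,79],{"ebl":24,"sk":47,"vpb":12},{"g":12,"gb":3,"nkd":89,"utg":68}],"n":84,"nrq":{"dba":[47,87,84]},"s":[[41,98,67,28,98],{"cu":92,"heg":42,"mwy":16,"nx":69},[48,94,87],{"fk":85,"qs":34,"udw":11},{"d":14,"mol":57}],"v":[{"gi":51,"wr":99,"yxk":31},[21,15,44]]}
After op 10 (add /s/4/kin 14): {"ltb":[[14,60],[41,38,79],{"ebl":24,"sk":47,"vpb":12},{"g":12,"gb":3,"nkd":89,"utg":68}],"n":84,"nrq":{"dba":[47,87,84]},"s":[[41,98,67,28,98],{"cu":92,"heg":42,"mwy":16,"nx":69},[48,94,87],{"fk":85,"qs":34,"udw":11},{"d":14,"kin":14,"mol":57}],"v":[{"gi":51,"wr":99,"yxk":31},[21,15,44]]}
After op 11 (add /ltb/0/0 2): {"ltb":[[2,14,60],[41,38,79],{"ebl":24,"sk":47,"vpb":12},{"g":12,"gb":3,"nkd":89,"utg":68}],"n":84,"nrq":{"dba":[47,87,84]},"s":[[41,98,67,28,98],{"cu":92,"heg":42,"mwy":16,"nx":69},[48,94,87],{"fk":85,"qs":34,"udw":11},{"d":14,"kin":14,"mol":57}],"v":[{"gi":51,"wr":99,"yxk":31},[21,15,44]]}
After op 12 (replace /ltb/3/g 53): {"ltb":[[2,14,60],[41,38,79],{"ebl":24,"sk":47,"vpb":12},{"g":53,"gb":3,"nkd":89,"utg":68}],"n":84,"nrq":{"dba":[47,87,84]},"s":[[41,98,67,28,98],{"cu":92,"heg":42,"mwy":16,"nx":69},[48,94,87],{"fk":85,"qs":34,"udw":11},{"d":14,"kin":14,"mol":57}],"v":[{"gi":51,"wr":99,"yxk":31},[21,15,44]]}
After op 13 (remove /s/0/1): {"ltb":[[2,14,60],[41,38,79],{"ebl":24,"sk":47,"vpb":12},{"g":53,"gb":3,"nkd":89,"utg":68}],"n":84,"nrq":{"dba":[47,87,84]},"s":[[41,67,28,98],{"cu":92,"heg":42,"mwy":16,"nx":69},[48,94,87],{"fk":85,"qs":34,"udw":11},{"d":14,"kin":14,"mol":57}],"v":[{"gi":51,"wr":99,"yxk":31},[21,15,44]]}
After op 14 (add /ltb/0/3 42): {"ltb":[[2,14,60,42],[41,38,79],{"ebl":24,"sk":47,"vpb":12},{"g":53,"gb":3,"nkd":89,"utg":68}],"n":84,"nrq":{"dba":[47,87,84]},"s":[[41,67,28,98],{"cu":92,"heg":42,"mwy":16,"nx":69},[48,94,87],{"fk":85,"qs":34,"udw":11},{"d":14,"kin":14,"mol":57}],"v":[{"gi":51,"wr":99,"yxk":31},[21,15,44]]}
After op 15 (add /ltb/3/ql 51): {"ltb":[[2,14,60,42],[41,38,79],{"ebl":24,"sk":47,"vpb":12},{"g":53,"gb":3,"nkd":89,"ql":51,"utg":68}],"n":84,"nrq":{"dba":[47,87,84]},"s":[[41,67,28,98],{"cu":92,"heg":42,"mwy":16,"nx":69},[48,94,87],{"fk":85,"qs":34,"udw":11},{"d":14,"kin":14,"mol":57}],"v":[{"gi":51,"wr":99,"yxk":31},[21,15,44]]}
After op 16 (replace /s/0 17): {"ltb":[[2,14,60,42],[41,38,79],{"ebl":24,"sk":47,"vpb":12},{"g":53,"gb":3,"nkd":89,"ql":51,"utg":68}],"n":84,"nrq":{"dba":[47,87,84]},"s":[17,{"cu":92,"heg":42,"mwy":16,"nx":69},[48,94,87],{"fk":85,"qs":34,"udw":11},{"d":14,"kin":14,"mol":57}],"v":[{"gi":51,"wr":99,"yxk":31},[21,15,44]]}
After op 17 (replace /s/2 2): {"ltb":[[2,14,60,42],[41,38,79],{"ebl":24,"sk":47,"vpb":12},{"g":53,"gb":3,"nkd":89,"ql":51,"utg":68}],"n":84,"nrq":{"dba":[47,87,84]},"s":[17,{"cu":92,"heg":42,"mwy":16,"nx":69},2,{"fk":85,"qs":34,"udw":11},{"d":14,"kin":14,"mol":57}],"v":[{"gi":51,"wr":99,"yxk":31},[21,15,44]]}
After op 18 (add /v/2 6): {"ltb":[[2,14,60,42],[41,38,79],{"ebl":24,"sk":47,"vpb":12},{"g":53,"gb":3,"nkd":89,"ql":51,"utg":68}],"n":84,"nrq":{"dba":[47,87,84]},"s":[17,{"cu":92,"heg":42,"mwy":16,"nx":69},2,{"fk":85,"qs":34,"udw":11},{"d":14,"kin":14,"mol":57}],"v":[{"gi":51,"wr":99,"yxk":31},[21,15,44],6]}
Value at /ltb/3/g: 53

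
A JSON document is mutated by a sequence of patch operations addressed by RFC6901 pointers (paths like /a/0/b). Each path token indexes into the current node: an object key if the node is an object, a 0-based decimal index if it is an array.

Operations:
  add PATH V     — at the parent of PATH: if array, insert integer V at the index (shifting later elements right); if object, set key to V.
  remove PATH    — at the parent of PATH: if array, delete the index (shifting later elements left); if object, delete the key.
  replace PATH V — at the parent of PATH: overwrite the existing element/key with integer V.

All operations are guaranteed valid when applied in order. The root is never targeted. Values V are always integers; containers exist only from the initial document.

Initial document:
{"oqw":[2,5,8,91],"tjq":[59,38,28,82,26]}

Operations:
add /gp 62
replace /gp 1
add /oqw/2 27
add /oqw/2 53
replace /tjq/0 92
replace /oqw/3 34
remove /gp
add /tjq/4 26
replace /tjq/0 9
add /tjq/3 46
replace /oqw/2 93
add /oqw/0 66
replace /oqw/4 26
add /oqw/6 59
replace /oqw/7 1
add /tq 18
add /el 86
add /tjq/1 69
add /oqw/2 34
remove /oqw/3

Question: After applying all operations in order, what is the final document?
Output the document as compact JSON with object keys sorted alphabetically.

Answer: {"el":86,"oqw":[66,2,34,93,26,8,59,1],"tjq":[9,69,38,28,46,82,26,26],"tq":18}

Derivation:
After op 1 (add /gp 62): {"gp":62,"oqw":[2,5,8,91],"tjq":[59,38,28,82,26]}
After op 2 (replace /gp 1): {"gp":1,"oqw":[2,5,8,91],"tjq":[59,38,28,82,26]}
After op 3 (add /oqw/2 27): {"gp":1,"oqw":[2,5,27,8,91],"tjq":[59,38,28,82,26]}
After op 4 (add /oqw/2 53): {"gp":1,"oqw":[2,5,53,27,8,91],"tjq":[59,38,28,82,26]}
After op 5 (replace /tjq/0 92): {"gp":1,"oqw":[2,5,53,27,8,91],"tjq":[92,38,28,82,26]}
After op 6 (replace /oqw/3 34): {"gp":1,"oqw":[2,5,53,34,8,91],"tjq":[92,38,28,82,26]}
After op 7 (remove /gp): {"oqw":[2,5,53,34,8,91],"tjq":[92,38,28,82,26]}
After op 8 (add /tjq/4 26): {"oqw":[2,5,53,34,8,91],"tjq":[92,38,28,82,26,26]}
After op 9 (replace /tjq/0 9): {"oqw":[2,5,53,34,8,91],"tjq":[9,38,28,82,26,26]}
After op 10 (add /tjq/3 46): {"oqw":[2,5,53,34,8,91],"tjq":[9,38,28,46,82,26,26]}
After op 11 (replace /oqw/2 93): {"oqw":[2,5,93,34,8,91],"tjq":[9,38,28,46,82,26,26]}
After op 12 (add /oqw/0 66): {"oqw":[66,2,5,93,34,8,91],"tjq":[9,38,28,46,82,26,26]}
After op 13 (replace /oqw/4 26): {"oqw":[66,2,5,93,26,8,91],"tjq":[9,38,28,46,82,26,26]}
After op 14 (add /oqw/6 59): {"oqw":[66,2,5,93,26,8,59,91],"tjq":[9,38,28,46,82,26,26]}
After op 15 (replace /oqw/7 1): {"oqw":[66,2,5,93,26,8,59,1],"tjq":[9,38,28,46,82,26,26]}
After op 16 (add /tq 18): {"oqw":[66,2,5,93,26,8,59,1],"tjq":[9,38,28,46,82,26,26],"tq":18}
After op 17 (add /el 86): {"el":86,"oqw":[66,2,5,93,26,8,59,1],"tjq":[9,38,28,46,82,26,26],"tq":18}
After op 18 (add /tjq/1 69): {"el":86,"oqw":[66,2,5,93,26,8,59,1],"tjq":[9,69,38,28,46,82,26,26],"tq":18}
After op 19 (add /oqw/2 34): {"el":86,"oqw":[66,2,34,5,93,26,8,59,1],"tjq":[9,69,38,28,46,82,26,26],"tq":18}
After op 20 (remove /oqw/3): {"el":86,"oqw":[66,2,34,93,26,8,59,1],"tjq":[9,69,38,28,46,82,26,26],"tq":18}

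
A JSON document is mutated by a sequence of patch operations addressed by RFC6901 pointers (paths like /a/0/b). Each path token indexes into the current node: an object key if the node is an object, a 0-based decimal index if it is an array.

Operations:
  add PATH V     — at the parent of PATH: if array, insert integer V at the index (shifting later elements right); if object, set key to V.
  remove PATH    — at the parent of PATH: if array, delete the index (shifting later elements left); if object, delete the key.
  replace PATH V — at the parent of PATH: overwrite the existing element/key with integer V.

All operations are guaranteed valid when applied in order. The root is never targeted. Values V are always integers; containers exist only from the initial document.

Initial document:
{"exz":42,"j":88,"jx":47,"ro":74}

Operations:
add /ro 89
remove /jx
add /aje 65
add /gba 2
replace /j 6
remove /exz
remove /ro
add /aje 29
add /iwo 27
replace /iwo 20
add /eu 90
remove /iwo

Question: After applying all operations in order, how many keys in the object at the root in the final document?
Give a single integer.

Answer: 4

Derivation:
After op 1 (add /ro 89): {"exz":42,"j":88,"jx":47,"ro":89}
After op 2 (remove /jx): {"exz":42,"j":88,"ro":89}
After op 3 (add /aje 65): {"aje":65,"exz":42,"j":88,"ro":89}
After op 4 (add /gba 2): {"aje":65,"exz":42,"gba":2,"j":88,"ro":89}
After op 5 (replace /j 6): {"aje":65,"exz":42,"gba":2,"j":6,"ro":89}
After op 6 (remove /exz): {"aje":65,"gba":2,"j":6,"ro":89}
After op 7 (remove /ro): {"aje":65,"gba":2,"j":6}
After op 8 (add /aje 29): {"aje":29,"gba":2,"j":6}
After op 9 (add /iwo 27): {"aje":29,"gba":2,"iwo":27,"j":6}
After op 10 (replace /iwo 20): {"aje":29,"gba":2,"iwo":20,"j":6}
After op 11 (add /eu 90): {"aje":29,"eu":90,"gba":2,"iwo":20,"j":6}
After op 12 (remove /iwo): {"aje":29,"eu":90,"gba":2,"j":6}
Size at the root: 4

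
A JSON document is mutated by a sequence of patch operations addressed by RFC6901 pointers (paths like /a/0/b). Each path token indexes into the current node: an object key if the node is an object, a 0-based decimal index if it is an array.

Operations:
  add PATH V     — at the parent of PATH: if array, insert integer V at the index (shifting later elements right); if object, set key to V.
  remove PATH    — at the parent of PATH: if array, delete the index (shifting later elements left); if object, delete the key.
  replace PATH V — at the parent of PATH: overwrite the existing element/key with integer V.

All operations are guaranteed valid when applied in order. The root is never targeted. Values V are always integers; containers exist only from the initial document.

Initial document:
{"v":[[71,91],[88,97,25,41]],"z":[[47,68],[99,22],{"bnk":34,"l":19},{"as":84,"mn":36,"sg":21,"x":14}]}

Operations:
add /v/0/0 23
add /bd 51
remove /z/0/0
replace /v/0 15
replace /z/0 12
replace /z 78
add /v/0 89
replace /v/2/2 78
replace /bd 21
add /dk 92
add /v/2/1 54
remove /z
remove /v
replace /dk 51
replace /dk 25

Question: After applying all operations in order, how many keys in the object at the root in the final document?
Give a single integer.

After op 1 (add /v/0/0 23): {"v":[[23,71,91],[88,97,25,41]],"z":[[47,68],[99,22],{"bnk":34,"l":19},{"as":84,"mn":36,"sg":21,"x":14}]}
After op 2 (add /bd 51): {"bd":51,"v":[[23,71,91],[88,97,25,41]],"z":[[47,68],[99,22],{"bnk":34,"l":19},{"as":84,"mn":36,"sg":21,"x":14}]}
After op 3 (remove /z/0/0): {"bd":51,"v":[[23,71,91],[88,97,25,41]],"z":[[68],[99,22],{"bnk":34,"l":19},{"as":84,"mn":36,"sg":21,"x":14}]}
After op 4 (replace /v/0 15): {"bd":51,"v":[15,[88,97,25,41]],"z":[[68],[99,22],{"bnk":34,"l":19},{"as":84,"mn":36,"sg":21,"x":14}]}
After op 5 (replace /z/0 12): {"bd":51,"v":[15,[88,97,25,41]],"z":[12,[99,22],{"bnk":34,"l":19},{"as":84,"mn":36,"sg":21,"x":14}]}
After op 6 (replace /z 78): {"bd":51,"v":[15,[88,97,25,41]],"z":78}
After op 7 (add /v/0 89): {"bd":51,"v":[89,15,[88,97,25,41]],"z":78}
After op 8 (replace /v/2/2 78): {"bd":51,"v":[89,15,[88,97,78,41]],"z":78}
After op 9 (replace /bd 21): {"bd":21,"v":[89,15,[88,97,78,41]],"z":78}
After op 10 (add /dk 92): {"bd":21,"dk":92,"v":[89,15,[88,97,78,41]],"z":78}
After op 11 (add /v/2/1 54): {"bd":21,"dk":92,"v":[89,15,[88,54,97,78,41]],"z":78}
After op 12 (remove /z): {"bd":21,"dk":92,"v":[89,15,[88,54,97,78,41]]}
After op 13 (remove /v): {"bd":21,"dk":92}
After op 14 (replace /dk 51): {"bd":21,"dk":51}
After op 15 (replace /dk 25): {"bd":21,"dk":25}
Size at the root: 2

Answer: 2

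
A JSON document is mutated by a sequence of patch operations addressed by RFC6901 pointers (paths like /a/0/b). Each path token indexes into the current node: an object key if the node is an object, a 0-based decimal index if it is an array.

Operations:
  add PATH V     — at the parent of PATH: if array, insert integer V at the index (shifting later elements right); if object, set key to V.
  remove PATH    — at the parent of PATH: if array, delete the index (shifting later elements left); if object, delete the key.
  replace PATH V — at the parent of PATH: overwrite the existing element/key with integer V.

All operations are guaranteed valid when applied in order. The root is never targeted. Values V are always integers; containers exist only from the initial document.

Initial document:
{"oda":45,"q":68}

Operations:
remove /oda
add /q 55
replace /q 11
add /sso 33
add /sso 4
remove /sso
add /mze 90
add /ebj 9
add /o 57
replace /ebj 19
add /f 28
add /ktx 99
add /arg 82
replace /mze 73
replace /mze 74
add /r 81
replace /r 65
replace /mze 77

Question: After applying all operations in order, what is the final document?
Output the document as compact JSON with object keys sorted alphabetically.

After op 1 (remove /oda): {"q":68}
After op 2 (add /q 55): {"q":55}
After op 3 (replace /q 11): {"q":11}
After op 4 (add /sso 33): {"q":11,"sso":33}
After op 5 (add /sso 4): {"q":11,"sso":4}
After op 6 (remove /sso): {"q":11}
After op 7 (add /mze 90): {"mze":90,"q":11}
After op 8 (add /ebj 9): {"ebj":9,"mze":90,"q":11}
After op 9 (add /o 57): {"ebj":9,"mze":90,"o":57,"q":11}
After op 10 (replace /ebj 19): {"ebj":19,"mze":90,"o":57,"q":11}
After op 11 (add /f 28): {"ebj":19,"f":28,"mze":90,"o":57,"q":11}
After op 12 (add /ktx 99): {"ebj":19,"f":28,"ktx":99,"mze":90,"o":57,"q":11}
After op 13 (add /arg 82): {"arg":82,"ebj":19,"f":28,"ktx":99,"mze":90,"o":57,"q":11}
After op 14 (replace /mze 73): {"arg":82,"ebj":19,"f":28,"ktx":99,"mze":73,"o":57,"q":11}
After op 15 (replace /mze 74): {"arg":82,"ebj":19,"f":28,"ktx":99,"mze":74,"o":57,"q":11}
After op 16 (add /r 81): {"arg":82,"ebj":19,"f":28,"ktx":99,"mze":74,"o":57,"q":11,"r":81}
After op 17 (replace /r 65): {"arg":82,"ebj":19,"f":28,"ktx":99,"mze":74,"o":57,"q":11,"r":65}
After op 18 (replace /mze 77): {"arg":82,"ebj":19,"f":28,"ktx":99,"mze":77,"o":57,"q":11,"r":65}

Answer: {"arg":82,"ebj":19,"f":28,"ktx":99,"mze":77,"o":57,"q":11,"r":65}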